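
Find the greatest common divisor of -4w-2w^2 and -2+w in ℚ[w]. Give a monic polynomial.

1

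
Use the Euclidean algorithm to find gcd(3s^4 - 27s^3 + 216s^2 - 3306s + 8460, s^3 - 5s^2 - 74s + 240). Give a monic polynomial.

s^2 - 13s + 30

Euclidean algorithm in ℚ[s]:
  3s^4 - 27s^3 + 216s^2 - 3306s + 8460 = (3s - 12)(s^3 - 5s^2 - 74s + 240) + (378s^2 - 4914s + 11340)
  s^3 - 5s^2 - 74s + 240 = ((1/378)s + 4/189)(378s^2 - 4914s + 11340) + (0)
Last nonzero remainder: 378s^2 - 4914s + 11340. Dividing through by 378 gives the monic gcd s^2 - 13s + 30.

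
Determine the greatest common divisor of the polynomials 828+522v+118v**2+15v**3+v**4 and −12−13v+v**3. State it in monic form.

By polynomial division,
  v**4+15v**3+118v**2+522v+828 = (v+15)(v**3−13v−12) + (131v**2+729v+1008)
  v**3−13v−12 = ((1/131)v−729/17161)(131v**2+729v+1008) + ((176300/17161)v+528900/17161)
  131v**2+729v+1008 = ((2248091/176300)v+1441524/44075)((176300/17161)v+528900/17161) + (0)
Last nonzero remainder: (176300/17161)v+528900/17161. Dividing through by 176300/17161 gives the monic gcd v+3.

3+v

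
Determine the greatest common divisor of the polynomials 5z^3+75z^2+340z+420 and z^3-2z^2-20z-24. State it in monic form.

Euclidean algorithm in ℚ[z]:
  5z^3+75z^2+340z+420 = (5)(z^3-2z^2-20z-24) + (85z^2+440z+540)
  z^3-2z^2-20z-24 = ((1/85)z-122/1445)(85z^2+440z+540) + ((3120/289)z+6240/289)
  85z^2+440z+540 = ((4913/624)z+2601/104)((3120/289)z+6240/289) + (0)
Last nonzero remainder: (3120/289)z+6240/289. Dividing through by 3120/289 gives the monic gcd z+2.

z+2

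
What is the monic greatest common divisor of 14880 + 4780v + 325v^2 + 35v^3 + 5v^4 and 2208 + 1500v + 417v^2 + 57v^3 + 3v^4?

32 + 12v + v^2

Apply the Euclidean algorithm:
  5v^4 + 35v^3 + 325v^2 + 4780v + 14880 = (5/3)(3v^4 + 57v^3 + 417v^2 + 1500v + 2208) + (-60v^3 - 370v^2 + 2280v + 11200)
  3v^4 + 57v^3 + 417v^2 + 1500v + 2208 = (-(1/20)v - 77/120)(-60v^3 - 370v^2 + 2280v + 11200) + ((3523/12)v^2 + 3523v + 28184/3)
  -60v^3 - 370v^2 + 2280v + 11200 = (-(720/3523)v + 4200/3523)((3523/12)v^2 + 3523v + 28184/3) + (0)
Last nonzero remainder: (3523/12)v^2 + 3523v + 28184/3. Dividing through by 3523/12 gives the monic gcd v^2 + 12v + 32.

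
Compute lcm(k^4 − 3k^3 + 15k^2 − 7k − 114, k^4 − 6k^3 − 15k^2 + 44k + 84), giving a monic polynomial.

By polynomial division,
  k^4 − 3k^3 + 15k^2 − 7k − 114 = (k^4 − 6k^3 − 15k^2 + 44k + 84) + (3k^3 + 30k^2 − 51k − 198)
  k^4 − 6k^3 − 15k^2 + 44k + 84 = ((1/3)k − 16/3)(3k^3 + 30k^2 − 51k − 198) + (162k^2 − 162k − 972)
  3k^3 + 30k^2 − 51k − 198 = ((1/54)k + 11/54)(162k^2 − 162k − 972) + (0)
Last nonzero remainder: 162k^2 − 162k − 972. Dividing through by 162 gives the monic gcd k^2 − k − 6.
Then lcm(f, g) = f·g / gcd(f, g); expanding and making the result monic gives the answer.

k^6 − 8k^5 + 16k^4 − 40k^3 − 289k^2 + 668k + 1596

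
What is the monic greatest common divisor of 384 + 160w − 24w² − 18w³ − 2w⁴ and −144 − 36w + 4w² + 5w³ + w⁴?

Repeated division with remainder:
  −2w⁴ − 18w³ − 24w² + 160w + 384 = (−2)(w⁴ + 5w³ + 4w² − 36w − 144) + (−8w³ − 16w² + 88w + 96)
  w⁴ + 5w³ + 4w² − 36w − 144 = (−(1/8)w − 3/8)(−8w³ − 16w² + 88w + 96) + (9w² + 9w − 108)
  −8w³ − 16w² + 88w + 96 = (−(8/9)w − 8/9)(9w² + 9w − 108) + (0)
Last nonzero remainder: 9w² + 9w − 108. Dividing through by 9 gives the monic gcd w² + w − 12.

−12 + w + w²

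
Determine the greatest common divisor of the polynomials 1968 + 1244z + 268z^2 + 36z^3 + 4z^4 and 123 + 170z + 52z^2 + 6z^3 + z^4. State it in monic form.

Repeated division with remainder:
  4z^4 + 36z^3 + 268z^2 + 1244z + 1968 = (4)(z^4 + 6z^3 + 52z^2 + 170z + 123) + (12z^3 + 60z^2 + 564z + 1476)
  z^4 + 6z^3 + 52z^2 + 170z + 123 = ((1/12)z + 1/12)(12z^3 + 60z^2 + 564z + 1476) + (0)
Last nonzero remainder: 12z^3 + 60z^2 + 564z + 1476. Dividing through by 12 gives the monic gcd z^3 + 5z^2 + 47z + 123.

123 + 47z + 5z^2 + z^3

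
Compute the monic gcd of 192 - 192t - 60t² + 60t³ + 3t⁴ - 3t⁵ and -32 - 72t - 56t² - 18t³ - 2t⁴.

By polynomial division,
  -3t⁵ + 3t⁴ + 60t³ - 60t² - 192t + 192 = ((3/2)t - 15)(-2t⁴ - 18t³ - 56t² - 72t - 32) + (-126t³ - 792t² - 1224t - 288)
  -2t⁴ - 18t³ - 56t² - 72t - 32 = ((1/63)t + 19/441)(-126t³ - 792t² - 1224t - 288) + (-(120/49)t² - (720/49)t - 960/49)
  -126t³ - 792t² - 1224t - 288 = ((1029/20)t + 147/10)(-(120/49)t² - (720/49)t - 960/49) + (0)
Last nonzero remainder: -(120/49)t² - (720/49)t - 960/49. Dividing through by -120/49 gives the monic gcd t² + 6t + 8.

8 + 6t + t²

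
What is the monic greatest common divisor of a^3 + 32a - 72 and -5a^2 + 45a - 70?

a - 2

By polynomial division,
  a^3 + 32a - 72 = (-(1/5)a - 9/5)(-5a^2 + 45a - 70) + (99a - 198)
  -5a^2 + 45a - 70 = (-(5/99)a + 35/99)(99a - 198) + (0)
Last nonzero remainder: 99a - 198. Dividing through by 99 gives the monic gcd a - 2.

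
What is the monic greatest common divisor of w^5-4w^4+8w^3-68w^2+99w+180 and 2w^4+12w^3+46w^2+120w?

w^2+2w+15

Euclidean algorithm in ℚ[w]:
  w^5-4w^4+8w^3-68w^2+99w+180 = ((1/2)w-5)(2w^4+12w^3+46w^2+120w) + (45w^3+102w^2+699w+180)
  2w^4+12w^3+46w^2+120w = ((2/45)w+112/675)(45w^3+102w^2+699w+180) + (-(448/225)w^2-(896/225)w-448/15)
  45w^3+102w^2+699w+180 = (-(10125/448)w-675/112)(-(448/225)w^2-(896/225)w-448/15) + (0)
Last nonzero remainder: -(448/225)w^2-(896/225)w-448/15. Dividing through by -448/225 gives the monic gcd w^2+2w+15.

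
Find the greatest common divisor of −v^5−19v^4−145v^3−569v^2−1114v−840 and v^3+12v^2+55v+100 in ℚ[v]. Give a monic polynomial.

v^2+7v+20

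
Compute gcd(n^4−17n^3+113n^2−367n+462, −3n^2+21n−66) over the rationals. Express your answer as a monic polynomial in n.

Euclidean algorithm in ℚ[n]:
  n^4−17n^3+113n^2−367n+462 = (−(1/3)n^2+(10/3)n−7)(−3n^2+21n−66) + (0)
Last nonzero remainder: −3n^2+21n−66. Dividing through by −3 gives the monic gcd n^2−7n+22.

n^2−7n+22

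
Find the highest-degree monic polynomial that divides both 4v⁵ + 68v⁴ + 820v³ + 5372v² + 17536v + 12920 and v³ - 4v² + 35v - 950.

Apply the Euclidean algorithm:
  4v⁵ + 68v⁴ + 820v³ + 5372v² + 17536v + 12920 = (4v² + 84v + 1016)(v³ - 4v² + 35v - 950) + (10296v² + 61776v + 978120)
  v³ - 4v² + 35v - 950 = ((1/10296)v - 5/5148)(10296v² + 61776v + 978120) + (0)
Last nonzero remainder: 10296v² + 61776v + 978120. Dividing through by 10296 gives the monic gcd v² + 6v + 95.

v² + 6v + 95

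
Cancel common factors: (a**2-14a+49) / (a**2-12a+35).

(a-7)/(a-5)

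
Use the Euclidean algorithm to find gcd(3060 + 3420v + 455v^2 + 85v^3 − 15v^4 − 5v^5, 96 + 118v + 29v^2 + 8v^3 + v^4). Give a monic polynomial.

By polynomial division,
  −5v^5 − 15v^4 + 85v^3 + 455v^2 + 3420v + 3060 = (−5v + 25)(v^4 + 8v^3 + 29v^2 + 118v + 96) + (30v^3 + 320v^2 + 950v + 660)
  v^4 + 8v^3 + 29v^2 + 118v + 96 = ((1/30)v − 4/45)(30v^3 + 320v^2 + 950v + 660) + ((232/9)v^2 + (1624/9)v + 464/3)
  30v^3 + 320v^2 + 950v + 660 = ((135/116)v + 495/116)((232/9)v^2 + (1624/9)v + 464/3) + (0)
Last nonzero remainder: (232/9)v^2 + (1624/9)v + 464/3. Dividing through by 232/9 gives the monic gcd v^2 + 7v + 6.

6 + 7v + v^2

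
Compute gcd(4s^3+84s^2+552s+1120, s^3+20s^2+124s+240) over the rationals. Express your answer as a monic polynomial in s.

s^2+14s+40

By polynomial division,
  4s^3+84s^2+552s+1120 = (4)(s^3+20s^2+124s+240) + (4s^2+56s+160)
  s^3+20s^2+124s+240 = ((1/4)s+3/2)(4s^2+56s+160) + (0)
Last nonzero remainder: 4s^2+56s+160. Dividing through by 4 gives the monic gcd s^2+14s+40.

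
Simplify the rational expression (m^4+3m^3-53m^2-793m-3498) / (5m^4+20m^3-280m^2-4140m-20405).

(m+6)/(5m+35)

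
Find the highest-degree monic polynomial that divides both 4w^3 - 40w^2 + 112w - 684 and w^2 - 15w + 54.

Apply the Euclidean algorithm:
  4w^3 - 40w^2 + 112w - 684 = (4w + 20)(w^2 - 15w + 54) + (196w - 1764)
  w^2 - 15w + 54 = ((1/196)w - 3/98)(196w - 1764) + (0)
Last nonzero remainder: 196w - 1764. Dividing through by 196 gives the monic gcd w - 9.

w - 9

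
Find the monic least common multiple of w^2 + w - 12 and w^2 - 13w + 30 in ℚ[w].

By polynomial division,
  w^2 + w - 12 = (w^2 - 13w + 30) + (14w - 42)
  w^2 - 13w + 30 = ((1/14)w - 5/7)(14w - 42) + (0)
Last nonzero remainder: 14w - 42. Dividing through by 14 gives the monic gcd w - 3.
Then lcm(f, g) = f·g / gcd(f, g); expanding and making the result monic gives the answer.

w^3 - 9w^2 - 22w + 120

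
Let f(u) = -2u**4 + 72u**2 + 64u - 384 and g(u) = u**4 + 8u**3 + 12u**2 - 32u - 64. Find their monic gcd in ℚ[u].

Apply the Euclidean algorithm:
  -2u**4 + 72u**2 + 64u - 384 = (-2)(u**4 + 8u**3 + 12u**2 - 32u - 64) + (16u**3 + 96u**2 - 512)
  u**4 + 8u**3 + 12u**2 - 32u - 64 = ((1/16)u + 1/8)(16u**3 + 96u**2 - 512) + (0)
Last nonzero remainder: 16u**3 + 96u**2 - 512. Dividing through by 16 gives the monic gcd u**3 + 6u**2 - 32.

u**3 + 6u**2 - 32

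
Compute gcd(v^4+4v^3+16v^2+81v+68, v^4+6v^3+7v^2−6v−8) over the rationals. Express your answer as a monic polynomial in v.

Repeated division with remainder:
  v^4+4v^3+16v^2+81v+68 = (v^4+6v^3+7v^2−6v−8) + (−2v^3+9v^2+87v+76)
  v^4+6v^3+7v^2−6v−8 = (−(1/2)v−21/4)(−2v^3+9v^2+87v+76) + ((391/4)v^2+(1955/4)v+391)
  −2v^3+9v^2+87v+76 = (−(8/391)v+76/391)((391/4)v^2+(1955/4)v+391) + (0)
Last nonzero remainder: (391/4)v^2+(1955/4)v+391. Dividing through by 391/4 gives the monic gcd v^2+5v+4.

v^2+5v+4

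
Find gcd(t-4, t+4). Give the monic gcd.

1

Apply the Euclidean algorithm:
  t-4 = (t+4) + (-8)
  t+4 = (-(1/8)t-1/2)(-8) + (0)
The last nonzero remainder is the constant -8, so the polynomials are coprime and gcd = 1.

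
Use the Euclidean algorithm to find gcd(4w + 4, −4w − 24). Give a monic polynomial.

1

By polynomial division,
  4w + 4 = (−1)(−4w − 24) + (−20)
  −4w − 24 = ((1/5)w + 6/5)(−20) + (0)
The last nonzero remainder is the constant −20, so the polynomials are coprime and gcd = 1.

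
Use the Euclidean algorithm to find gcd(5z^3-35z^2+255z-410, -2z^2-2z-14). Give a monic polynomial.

Euclidean algorithm in ℚ[z]:
  5z^3-35z^2+255z-410 = (-(5/2)z+20)(-2z^2-2z-14) + (260z-130)
  -2z^2-2z-14 = (-(1/130)z-3/260)(260z-130) + (-31/2)
  260z-130 = (-(520/31)z+260/31)(-31/2) + (0)
The last nonzero remainder is the constant -31/2, so the polynomials are coprime and gcd = 1.

1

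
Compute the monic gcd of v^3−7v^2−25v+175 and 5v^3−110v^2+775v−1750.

v^2−12v+35

By polynomial division,
  v^3−7v^2−25v+175 = (1/5)(5v^3−110v^2+775v−1750) + (15v^2−180v+525)
  5v^3−110v^2+775v−1750 = ((1/3)v−10/3)(15v^2−180v+525) + (0)
Last nonzero remainder: 15v^2−180v+525. Dividing through by 15 gives the monic gcd v^2−12v+35.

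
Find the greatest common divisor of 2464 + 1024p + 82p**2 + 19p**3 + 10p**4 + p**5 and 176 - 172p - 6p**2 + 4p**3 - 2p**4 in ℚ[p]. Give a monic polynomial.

88 + 2p - p**2 + p**3

Apply the Euclidean algorithm:
  p**5 + 10p**4 + 19p**3 + 82p**2 + 1024p + 2464 = (-(1/2)p - 6)(-2p**4 + 4p**3 - 6p**2 - 172p + 176) + (40p**3 - 40p**2 + 80p + 3520)
  -2p**4 + 4p**3 - 6p**2 - 172p + 176 = (-(1/20)p + 1/20)(40p**3 - 40p**2 + 80p + 3520) + (0)
Last nonzero remainder: 40p**3 - 40p**2 + 80p + 3520. Dividing through by 40 gives the monic gcd p**3 - p**2 + 2p + 88.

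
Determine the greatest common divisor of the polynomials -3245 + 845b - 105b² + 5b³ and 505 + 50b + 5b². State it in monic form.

Euclidean algorithm in ℚ[b]:
  5b³ - 105b² + 845b - 3245 = (b - 31)(5b² + 50b + 505) + (1890b + 12410)
  5b² + 50b + 505 = ((1/378)b + 649/71442)(1890b + 12410) + (14012060/35721)
  1890b + 12410 = ((6751269/1401206)b + 44329761/1401206)(14012060/35721) + (0)
The last nonzero remainder is the constant 14012060/35721, so the polynomials are coprime and gcd = 1.

1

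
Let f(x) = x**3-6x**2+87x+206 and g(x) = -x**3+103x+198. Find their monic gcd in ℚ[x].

Euclidean algorithm in ℚ[x]:
  x**3-6x**2+87x+206 = (-1)(-x**3+103x+198) + (-6x**2+190x+404)
  -x**3+103x+198 = ((1/6)x+95/18)(-6x**2+190x+404) + (-(8704/9)x-17408/9)
  -6x**2+190x+404 = ((27/4352)x-909/4352)(-(8704/9)x-17408/9) + (0)
Last nonzero remainder: -(8704/9)x-17408/9. Dividing through by -8704/9 gives the monic gcd x+2.

x+2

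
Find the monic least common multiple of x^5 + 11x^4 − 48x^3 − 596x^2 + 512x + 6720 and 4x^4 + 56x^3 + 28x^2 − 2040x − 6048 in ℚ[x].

x^6 + 20x^5 + 51x^4 − 1028x^3 − 4852x^2 + 11328x + 60480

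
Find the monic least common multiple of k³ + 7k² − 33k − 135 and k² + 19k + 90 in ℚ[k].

Euclidean algorithm in ℚ[k]:
  k³ + 7k² − 33k − 135 = (k − 12)(k² + 19k + 90) + (105k + 945)
  k² + 19k + 90 = ((1/105)k + 2/21)(105k + 945) + (0)
Last nonzero remainder: 105k + 945. Dividing through by 105 gives the monic gcd k + 9.
Then lcm(f, g) = f·g / gcd(f, g); expanding and making the result monic gives the answer.

k⁴ + 17k³ + 37k² − 465k − 1350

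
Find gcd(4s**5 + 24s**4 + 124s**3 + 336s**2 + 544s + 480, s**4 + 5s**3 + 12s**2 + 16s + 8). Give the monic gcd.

By polynomial division,
  4s**5 + 24s**4 + 124s**3 + 336s**2 + 544s + 480 = (4s + 4)(s**4 + 5s**3 + 12s**2 + 16s + 8) + (56s**3 + 224s**2 + 448s + 448)
  s**4 + 5s**3 + 12s**2 + 16s + 8 = ((1/56)s + 1/56)(56s**3 + 224s**2 + 448s + 448) + (0)
Last nonzero remainder: 56s**3 + 224s**2 + 448s + 448. Dividing through by 56 gives the monic gcd s**3 + 4s**2 + 8s + 8.

s**3 + 4s**2 + 8s + 8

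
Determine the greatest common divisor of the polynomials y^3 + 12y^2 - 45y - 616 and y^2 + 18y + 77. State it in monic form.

y + 11

By polynomial division,
  y^3 + 12y^2 - 45y - 616 = (y - 6)(y^2 + 18y + 77) + (-14y - 154)
  y^2 + 18y + 77 = (-(1/14)y - 1/2)(-14y - 154) + (0)
Last nonzero remainder: -14y - 154. Dividing through by -14 gives the monic gcd y + 11.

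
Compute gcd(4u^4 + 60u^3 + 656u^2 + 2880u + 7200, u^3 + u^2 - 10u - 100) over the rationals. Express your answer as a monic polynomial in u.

Repeated division with remainder:
  4u^4 + 60u^3 + 656u^2 + 2880u + 7200 = (4u + 56)(u^3 + u^2 - 10u - 100) + (640u^2 + 3840u + 12800)
  u^3 + u^2 - 10u - 100 = ((1/640)u - 1/128)(640u^2 + 3840u + 12800) + (0)
Last nonzero remainder: 640u^2 + 3840u + 12800. Dividing through by 640 gives the monic gcd u^2 + 6u + 20.

u^2 + 6u + 20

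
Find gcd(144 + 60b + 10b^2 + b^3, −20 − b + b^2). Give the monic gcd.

4 + b

Repeated division with remainder:
  b^3 + 10b^2 + 60b + 144 = (b + 11)(b^2 − b − 20) + (91b + 364)
  b^2 − b − 20 = ((1/91)b − 5/91)(91b + 364) + (0)
Last nonzero remainder: 91b + 364. Dividing through by 91 gives the monic gcd b + 4.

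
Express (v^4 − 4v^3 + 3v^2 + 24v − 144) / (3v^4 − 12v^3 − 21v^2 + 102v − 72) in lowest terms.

By polynomial division,
  v^4 − 4v^3 + 3v^2 + 24v − 144 = (1/3)(3v^4 − 12v^3 − 21v^2 + 102v − 72) + (10v^2 − 10v − 120)
  3v^4 − 12v^3 − 21v^2 + 102v − 72 = ((3/10)v^2 − (9/10)v + 3/5)(10v^2 − 10v − 120) + (0)
Last nonzero remainder: 10v^2 − 10v − 120. Dividing through by 10 gives the monic gcd v^2 − v − 12.
Cancel v^2 − v − 12 from numerator and denominator to get the reduced form.

(v^2 − 3v + 12)/(3v^2 − 9v + 6)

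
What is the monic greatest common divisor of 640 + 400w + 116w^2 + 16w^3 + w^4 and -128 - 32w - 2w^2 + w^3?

By polynomial division,
  w^4 + 16w^3 + 116w^2 + 400w + 640 = (w + 18)(w^3 - 2w^2 - 32w - 128) + (184w^2 + 1104w + 2944)
  w^3 - 2w^2 - 32w - 128 = ((1/184)w - 1/23)(184w^2 + 1104w + 2944) + (0)
Last nonzero remainder: 184w^2 + 1104w + 2944. Dividing through by 184 gives the monic gcd w^2 + 6w + 16.

16 + 6w + w^2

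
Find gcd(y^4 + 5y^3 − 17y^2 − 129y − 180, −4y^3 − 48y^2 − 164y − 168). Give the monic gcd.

y + 3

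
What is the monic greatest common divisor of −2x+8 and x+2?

Euclidean algorithm in ℚ[x]:
  −2x+8 = (−2)(x+2) + (12)
  x+2 = ((1/12)x+1/6)(12) + (0)
The last nonzero remainder is the constant 12, so the polynomials are coprime and gcd = 1.

1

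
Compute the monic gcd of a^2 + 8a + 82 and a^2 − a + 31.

1

By polynomial division,
  a^2 + 8a + 82 = (a^2 − a + 31) + (9a + 51)
  a^2 − a + 31 = ((1/9)a − 20/27)(9a + 51) + (619/9)
  9a + 51 = ((81/619)a + 459/619)(619/9) + (0)
The last nonzero remainder is the constant 619/9, so the polynomials are coprime and gcd = 1.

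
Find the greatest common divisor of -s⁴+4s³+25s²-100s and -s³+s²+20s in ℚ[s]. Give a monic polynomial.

s²-5s

Repeated division with remainder:
  -s⁴+4s³+25s²-100s = (s-3)(-s³+s²+20s) + (8s²-40s)
  -s³+s²+20s = (-(1/8)s-1/2)(8s²-40s) + (0)
Last nonzero remainder: 8s²-40s. Dividing through by 8 gives the monic gcd s²-5s.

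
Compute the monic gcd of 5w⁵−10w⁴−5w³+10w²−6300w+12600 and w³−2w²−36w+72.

w³−2w²−36w+72

Repeated division with remainder:
  5w⁵−10w⁴−5w³+10w²−6300w+12600 = (5w²+175)(w³−2w²−36w+72) + (0)
The last nonzero remainder w³−2w²−36w+72 is already monic.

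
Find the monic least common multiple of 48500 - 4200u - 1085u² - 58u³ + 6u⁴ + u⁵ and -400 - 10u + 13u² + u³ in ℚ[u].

388000 + 14900u - 12880u² - 1549u³ - 10u⁴ + 14u⁵ + u⁶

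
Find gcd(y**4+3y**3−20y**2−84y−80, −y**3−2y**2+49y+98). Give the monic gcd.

y+2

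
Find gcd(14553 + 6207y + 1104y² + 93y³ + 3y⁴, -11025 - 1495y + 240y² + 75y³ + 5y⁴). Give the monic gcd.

441 + 148y + 20y² + y³

Euclidean algorithm in ℚ[y]:
  3y⁴ + 93y³ + 1104y² + 6207y + 14553 = (3/5)(5y⁴ + 75y³ + 240y² - 1495y - 11025) + (48y³ + 960y² + 7104y + 21168)
  5y⁴ + 75y³ + 240y² - 1495y - 11025 = ((5/48)y - 25/48)(48y³ + 960y² + 7104y + 21168) + (0)
Last nonzero remainder: 48y³ + 960y² + 7104y + 21168. Dividing through by 48 gives the monic gcd y³ + 20y² + 148y + 441.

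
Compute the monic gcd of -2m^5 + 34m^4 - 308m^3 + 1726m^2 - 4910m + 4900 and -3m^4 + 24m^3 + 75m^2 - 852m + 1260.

m^2 - 7m + 10

Apply the Euclidean algorithm:
  -2m^5 + 34m^4 - 308m^3 + 1726m^2 - 4910m + 4900 = ((2/3)m - 6)(-3m^4 + 24m^3 + 75m^2 - 852m + 1260) + (-214m^3 + 2744m^2 - 10862m + 12460)
  -3m^4 + 24m^3 + 75m^2 - 852m + 1260 = ((3/214)m + 774/11449)(-214m^3 + 2744m^2 - 10862m + 12460) + ((478170/11449)m^2 - (3347190/11449)m + 4781700/11449)
  -214m^3 + 2744m^2 - 10862m + 12460 = (-(1225043/239085)m + 1018961/34155)((478170/11449)m^2 - (3347190/11449)m + 4781700/11449) + (0)
Last nonzero remainder: (478170/11449)m^2 - (3347190/11449)m + 4781700/11449. Dividing through by 478170/11449 gives the monic gcd m^2 - 7m + 10.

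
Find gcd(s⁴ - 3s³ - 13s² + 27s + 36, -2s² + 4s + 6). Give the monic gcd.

s² - 2s - 3

By polynomial division,
  s⁴ - 3s³ - 13s² + 27s + 36 = (-(1/2)s² + (1/2)s + 6)(-2s² + 4s + 6) + (0)
Last nonzero remainder: -2s² + 4s + 6. Dividing through by -2 gives the monic gcd s² - 2s - 3.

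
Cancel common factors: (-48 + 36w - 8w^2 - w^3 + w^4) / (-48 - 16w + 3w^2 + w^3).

By polynomial division,
  w^4 - w^3 - 8w^2 + 36w - 48 = (w - 4)(w^3 + 3w^2 - 16w - 48) + (20w^2 + 20w - 240)
  w^3 + 3w^2 - 16w - 48 = ((1/20)w + 1/10)(20w^2 + 20w - 240) + (-6w - 24)
  20w^2 + 20w - 240 = (-(10/3)w + 10)(-6w - 24) + (0)
Last nonzero remainder: -6w - 24. Dividing through by -6 gives the monic gcd w + 4.
Cancel w + 4 from numerator and denominator to get the reduced form.

(-12 + 12w - 5w^2 + w^3)/(-12 - w + w^2)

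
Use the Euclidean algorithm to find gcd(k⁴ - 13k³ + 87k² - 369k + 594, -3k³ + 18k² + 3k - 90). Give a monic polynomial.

By polynomial division,
  k⁴ - 13k³ + 87k² - 369k + 594 = (-(1/3)k + 7/3)(-3k³ + 18k² + 3k - 90) + (46k² - 406k + 804)
  -3k³ + 18k² + 3k - 90 = (-(3/46)k - 195/1058)(46k² - 406k + 804) + (-(10260/529)k + 30780/529)
  46k² - 406k + 804 = (-(12167/5130)k + 35443/2565)(-(10260/529)k + 30780/529) + (0)
Last nonzero remainder: -(10260/529)k + 30780/529. Dividing through by -10260/529 gives the monic gcd k - 3.

k - 3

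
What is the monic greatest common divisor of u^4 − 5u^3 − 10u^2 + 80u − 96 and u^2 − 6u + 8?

u^2 − 6u + 8

Euclidean algorithm in ℚ[u]:
  u^4 − 5u^3 − 10u^2 + 80u − 96 = (u^2 + u − 12)(u^2 − 6u + 8) + (0)
The last nonzero remainder u^2 − 6u + 8 is already monic.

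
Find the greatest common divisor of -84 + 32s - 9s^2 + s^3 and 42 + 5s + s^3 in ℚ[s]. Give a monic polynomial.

14 - 3s + s^2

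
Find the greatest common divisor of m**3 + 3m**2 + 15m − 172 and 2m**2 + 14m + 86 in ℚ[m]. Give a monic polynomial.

Euclidean algorithm in ℚ[m]:
  m**3 + 3m**2 + 15m − 172 = ((1/2)m − 2)(2m**2 + 14m + 86) + (0)
Last nonzero remainder: 2m**2 + 14m + 86. Dividing through by 2 gives the monic gcd m**2 + 7m + 43.

m**2 + 7m + 43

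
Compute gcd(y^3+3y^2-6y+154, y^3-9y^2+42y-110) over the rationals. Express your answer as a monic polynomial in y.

Euclidean algorithm in ℚ[y]:
  y^3+3y^2-6y+154 = (y^3-9y^2+42y-110) + (12y^2-48y+264)
  y^3-9y^2+42y-110 = ((1/12)y-5/12)(12y^2-48y+264) + (0)
Last nonzero remainder: 12y^2-48y+264. Dividing through by 12 gives the monic gcd y^2-4y+22.

y^2-4y+22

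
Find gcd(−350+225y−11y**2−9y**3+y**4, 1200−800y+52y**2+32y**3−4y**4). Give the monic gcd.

By polynomial division,
  y**4−9y**3−11y**2+225y−350 = (−1/4)(−4y**4+32y**3+52y**2−800y+1200) + (−y**3+2y**2+25y−50)
  −4y**4+32y**3+52y**2−800y+1200 = (4y−24)(−y**3+2y**2+25y−50) + (0)
Last nonzero remainder: −y**3+2y**2+25y−50. Dividing through by −1 gives the monic gcd y**3−2y**2−25y+50.

50−25y−2y**2+y**3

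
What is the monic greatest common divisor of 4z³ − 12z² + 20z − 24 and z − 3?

Repeated division with remainder:
  4z³ − 12z² + 20z − 24 = (4z² + 20)(z − 3) + (36)
  z − 3 = ((1/36)z − 1/12)(36) + (0)
The last nonzero remainder is the constant 36, so the polynomials are coprime and gcd = 1.

1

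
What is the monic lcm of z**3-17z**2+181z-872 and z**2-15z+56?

z**4-24z**3+300z**2-2139z+6104

Euclidean algorithm in ℚ[z]:
  z**3-17z**2+181z-872 = (z-2)(z**2-15z+56) + (95z-760)
  z**2-15z+56 = ((1/95)z-7/95)(95z-760) + (0)
Last nonzero remainder: 95z-760. Dividing through by 95 gives the monic gcd z-8.
Then lcm(f, g) = f·g / gcd(f, g); expanding and making the result monic gives the answer.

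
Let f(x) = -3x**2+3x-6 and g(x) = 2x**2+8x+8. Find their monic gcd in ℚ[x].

1

Apply the Euclidean algorithm:
  -3x**2+3x-6 = (-3/2)(2x**2+8x+8) + (15x+6)
  2x**2+8x+8 = ((2/15)x+12/25)(15x+6) + (128/25)
  15x+6 = ((375/128)x+75/64)(128/25) + (0)
The last nonzero remainder is the constant 128/25, so the polynomials are coprime and gcd = 1.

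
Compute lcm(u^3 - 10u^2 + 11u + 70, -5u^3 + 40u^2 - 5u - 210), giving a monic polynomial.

Apply the Euclidean algorithm:
  u^3 - 10u^2 + 11u + 70 = (-1/5)(-5u^3 + 40u^2 - 5u - 210) + (-2u^2 + 10u + 28)
  -5u^3 + 40u^2 - 5u - 210 = ((5/2)u - 15/2)(-2u^2 + 10u + 28) + (0)
Last nonzero remainder: -2u^2 + 10u + 28. Dividing through by -2 gives the monic gcd u^2 - 5u - 14.
Then lcm(f, g) = f·g / gcd(f, g); expanding and making the result monic gives the answer.

u^4 - 13u^3 + 41u^2 + 37u - 210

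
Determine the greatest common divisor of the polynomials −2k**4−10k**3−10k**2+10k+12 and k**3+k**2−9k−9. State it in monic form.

By polynomial division,
  −2k**4−10k**3−10k**2+10k+12 = (−2k−8)(k**3+k**2−9k−9) + (−20k**2−80k−60)
  k**3+k**2−9k−9 = (−(1/20)k+3/20)(−20k**2−80k−60) + (0)
Last nonzero remainder: −20k**2−80k−60. Dividing through by −20 gives the monic gcd k**2+4k+3.

k**2+4k+3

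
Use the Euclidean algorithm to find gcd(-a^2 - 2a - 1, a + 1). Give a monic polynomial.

a + 1

Apply the Euclidean algorithm:
  -a^2 - 2a - 1 = (-a - 1)(a + 1) + (0)
The last nonzero remainder a + 1 is already monic.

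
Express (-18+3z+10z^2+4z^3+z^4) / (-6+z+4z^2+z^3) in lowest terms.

By polynomial division,
  z^4+4z^3+10z^2+3z-18 = (z)(z^3+4z^2+z-6) + (9z^2+9z-18)
  z^3+4z^2+z-6 = ((1/9)z+1/3)(9z^2+9z-18) + (0)
Last nonzero remainder: 9z^2+9z-18. Dividing through by 9 gives the monic gcd z^2+z-2.
Cancel z^2+z-2 from numerator and denominator to get the reduced form.

(9+3z+z^2)/(3+z)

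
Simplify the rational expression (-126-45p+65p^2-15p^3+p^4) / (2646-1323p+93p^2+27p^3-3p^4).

(-1-p)/(21+3p)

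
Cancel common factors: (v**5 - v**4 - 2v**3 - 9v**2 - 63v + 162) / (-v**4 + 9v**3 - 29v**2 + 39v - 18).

By polynomial division,
  v**5 - v**4 - 2v**3 - 9v**2 - 63v + 162 = (-v - 8)(-v**4 + 9v**3 - 29v**2 + 39v - 18) + (41v**3 - 202v**2 + 231v + 18)
  -v**4 + 9v**3 - 29v**2 + 39v - 18 = (-(1/41)v + 167/1681)(41v**3 - 202v**2 + 231v + 18) + (-(5544/1681)v**2 + (27720/1681)v - 33264/1681)
  41v**3 - 202v**2 + 231v + 18 = (-(68921/5544)v - 1681/1848)(-(5544/1681)v**2 + (27720/1681)v - 33264/1681) + (0)
Last nonzero remainder: -(5544/1681)v**2 + (27720/1681)v - 33264/1681. Dividing through by -5544/1681 gives the monic gcd v**2 - 5v + 6.
Cancel v**2 - 5v + 6 from numerator and denominator to get the reduced form.

(-v**3 - 4v**2 - 12v - 27)/(v**2 - 4v + 3)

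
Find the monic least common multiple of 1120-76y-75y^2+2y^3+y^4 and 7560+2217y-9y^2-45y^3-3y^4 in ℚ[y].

Apply the Euclidean algorithm:
  y^4+2y^3-75y^2-76y+1120 = (-1/3)(-3y^4-45y^3-9y^2+2217y+7560) + (-13y^3-78y^2+663y+3640)
  -3y^4-45y^3-9y^2+2217y+7560 = ((3/13)y+27/13)(-13y^3-78y^2+663y+3640) + (0)
Last nonzero remainder: -13y^3-78y^2+663y+3640. Dividing through by -13 gives the monic gcd y^3+6y^2-51y-280.
Then lcm(f, g) = f·g / gcd(f, g); expanding and making the result monic gives the answer.

10080+436y-751y^2-57y^3+11y^4+y^5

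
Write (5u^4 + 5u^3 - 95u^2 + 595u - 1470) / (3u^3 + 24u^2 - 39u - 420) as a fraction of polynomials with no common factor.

By polynomial division,
  5u^4 + 5u^3 - 95u^2 + 595u - 1470 = ((5/3)u - 35/3)(3u^3 + 24u^2 - 39u - 420) + (250u^2 + 840u - 6370)
  3u^3 + 24u^2 - 39u - 420 = ((3/250)u + 174/3125)(250u^2 + 840u - 6370) + (-(5832/625)u - 40824/625)
  250u^2 + 840u - 6370 = (-(78125/2916)u + 284375/2916)(-(5832/625)u - 40824/625) + (0)
Last nonzero remainder: -(5832/625)u - 40824/625. Dividing through by -5832/625 gives the monic gcd u + 7.
Cancel u + 7 from numerator and denominator to get the reduced form.

(5u^3 - 30u^2 + 115u - 210)/(3u^2 + 3u - 60)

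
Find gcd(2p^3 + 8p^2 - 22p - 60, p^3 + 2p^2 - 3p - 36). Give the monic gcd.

p - 3

By polynomial division,
  2p^3 + 8p^2 - 22p - 60 = (2)(p^3 + 2p^2 - 3p - 36) + (4p^2 - 16p + 12)
  p^3 + 2p^2 - 3p - 36 = ((1/4)p + 3/2)(4p^2 - 16p + 12) + (18p - 54)
  4p^2 - 16p + 12 = ((2/9)p - 2/9)(18p - 54) + (0)
Last nonzero remainder: 18p - 54. Dividing through by 18 gives the monic gcd p - 3.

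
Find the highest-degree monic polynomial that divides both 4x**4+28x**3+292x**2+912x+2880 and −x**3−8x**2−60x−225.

x**2+3x+45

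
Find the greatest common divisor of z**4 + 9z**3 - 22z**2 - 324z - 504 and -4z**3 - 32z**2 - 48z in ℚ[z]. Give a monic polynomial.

z**2 + 8z + 12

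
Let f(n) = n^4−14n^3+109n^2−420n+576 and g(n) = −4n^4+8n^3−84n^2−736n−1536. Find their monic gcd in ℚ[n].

Apply the Euclidean algorithm:
  n^4−14n^3+109n^2−420n+576 = (−1/4)(−4n^4+8n^3−84n^2−736n−1536) + (−12n^3+88n^2−604n+192)
  −4n^4+8n^3−84n^2−736n−1536 = ((1/3)n+16/9)(−12n^3+88n^2−604n+192) + (−(352/9)n^2+(2464/9)n−5632/3)
  −12n^3+88n^2−604n+192 = ((27/88)n−9/88)(−(352/9)n^2+(2464/9)n−5632/3) + (0)
Last nonzero remainder: −(352/9)n^2+(2464/9)n−5632/3. Dividing through by −352/9 gives the monic gcd n^2−7n+48.

n^2−7n+48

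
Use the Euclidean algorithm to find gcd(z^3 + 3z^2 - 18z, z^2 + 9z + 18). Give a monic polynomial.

Euclidean algorithm in ℚ[z]:
  z^3 + 3z^2 - 18z = (z - 6)(z^2 + 9z + 18) + (18z + 108)
  z^2 + 9z + 18 = ((1/18)z + 1/6)(18z + 108) + (0)
Last nonzero remainder: 18z + 108. Dividing through by 18 gives the monic gcd z + 6.

z + 6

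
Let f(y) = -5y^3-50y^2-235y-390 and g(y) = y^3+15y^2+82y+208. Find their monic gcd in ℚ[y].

Repeated division with remainder:
  -5y^3-50y^2-235y-390 = (-5)(y^3+15y^2+82y+208) + (25y^2+175y+650)
  y^3+15y^2+82y+208 = ((1/25)y+8/25)(25y^2+175y+650) + (0)
Last nonzero remainder: 25y^2+175y+650. Dividing through by 25 gives the monic gcd y^2+7y+26.

y^2+7y+26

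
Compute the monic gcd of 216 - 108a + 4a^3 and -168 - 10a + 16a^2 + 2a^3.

Repeated division with remainder:
  4a^3 - 108a + 216 = (2)(2a^3 + 16a^2 - 10a - 168) + (-32a^2 - 88a + 552)
  2a^3 + 16a^2 - 10a - 168 = (-(1/16)a - 21/64)(-32a^2 - 88a + 552) + (-(35/8)a + 105/8)
  -32a^2 - 88a + 552 = ((256/35)a + 1472/35)(-(35/8)a + 105/8) + (0)
Last nonzero remainder: -(35/8)a + 105/8. Dividing through by -35/8 gives the monic gcd a - 3.

-3 + a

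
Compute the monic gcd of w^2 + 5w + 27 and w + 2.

1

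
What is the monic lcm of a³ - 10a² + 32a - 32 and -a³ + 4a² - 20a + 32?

a⁵ - 12a⁴ + 68a³ - 256a² + 576a - 512

Euclidean algorithm in ℚ[a]:
  a³ - 10a² + 32a - 32 = (-1)(-a³ + 4a² - 20a + 32) + (-6a² + 12a)
  -a³ + 4a² - 20a + 32 = ((1/6)a - 1/3)(-6a² + 12a) + (-16a + 32)
  -6a² + 12a = ((3/8)a)(-16a + 32) + (0)
Last nonzero remainder: -16a + 32. Dividing through by -16 gives the monic gcd a - 2.
Then lcm(f, g) = f·g / gcd(f, g); expanding and making the result monic gives the answer.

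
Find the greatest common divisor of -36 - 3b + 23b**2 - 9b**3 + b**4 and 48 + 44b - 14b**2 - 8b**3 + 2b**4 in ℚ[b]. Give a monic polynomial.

12 + 5b - 6b**2 + b**3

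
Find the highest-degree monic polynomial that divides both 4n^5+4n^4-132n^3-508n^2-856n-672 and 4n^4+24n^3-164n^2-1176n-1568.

Euclidean algorithm in ℚ[n]:
  4n^5+4n^4-132n^3-508n^2-856n-672 = (n-5)(4n^4+24n^3-164n^2-1176n-1568) + (152n^3-152n^2-5168n-8512)
  4n^4+24n^3-164n^2-1176n-1568 = ((1/38)n+7/38)(152n^3-152n^2-5168n-8512) + (0)
Last nonzero remainder: 152n^3-152n^2-5168n-8512. Dividing through by 152 gives the monic gcd n^3-n^2-34n-56.

n^3-n^2-34n-56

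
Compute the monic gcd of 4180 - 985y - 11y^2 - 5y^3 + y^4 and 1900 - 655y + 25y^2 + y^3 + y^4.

-380 + 55y + 6y^2 + y^3

Euclidean algorithm in ℚ[y]:
  y^4 - 5y^3 - 11y^2 - 985y + 4180 = (y^4 + y^3 + 25y^2 - 655y + 1900) + (-6y^3 - 36y^2 - 330y + 2280)
  y^4 + y^3 + 25y^2 - 655y + 1900 = (-(1/6)y + 5/6)(-6y^3 - 36y^2 - 330y + 2280) + (0)
Last nonzero remainder: -6y^3 - 36y^2 - 330y + 2280. Dividing through by -6 gives the monic gcd y^3 + 6y^2 + 55y - 380.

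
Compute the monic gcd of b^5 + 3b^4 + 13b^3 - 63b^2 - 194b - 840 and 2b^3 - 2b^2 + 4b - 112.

b^3 - b^2 + 2b - 56

By polynomial division,
  b^5 + 3b^4 + 13b^3 - 63b^2 - 194b - 840 = ((1/2)b^2 + 2b + 15/2)(2b^3 - 2b^2 + 4b - 112) + (0)
Last nonzero remainder: 2b^3 - 2b^2 + 4b - 112. Dividing through by 2 gives the monic gcd b^3 - b^2 + 2b - 56.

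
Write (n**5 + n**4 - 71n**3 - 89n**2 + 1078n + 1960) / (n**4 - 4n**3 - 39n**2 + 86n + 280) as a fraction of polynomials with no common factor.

By polynomial division,
  n**5 + n**4 - 71n**3 - 89n**2 + 1078n + 1960 = (n + 5)(n**4 - 4n**3 - 39n**2 + 86n + 280) + (-12n**3 + 20n**2 + 368n + 560)
  n**4 - 4n**3 - 39n**2 + 86n + 280 = (-(1/12)n + 7/36)(-12n**3 + 20n**2 + 368n + 560) + (-(110/9)n**2 + (550/9)n + 1540/9)
  -12n**3 + 20n**2 + 368n + 560 = ((54/55)n + 36/11)(-(110/9)n**2 + (550/9)n + 1540/9) + (0)
Last nonzero remainder: -(110/9)n**2 + (550/9)n + 1540/9. Dividing through by -110/9 gives the monic gcd n**2 - 5n - 14.
Cancel n**2 - 5n - 14 from numerator and denominator to get the reduced form.

(n**3 + 6n**2 - 27n - 140)/(n**2 + n - 20)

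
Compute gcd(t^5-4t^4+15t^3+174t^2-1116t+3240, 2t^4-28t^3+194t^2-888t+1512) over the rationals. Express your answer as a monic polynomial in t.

Repeated division with remainder:
  t^5-4t^4+15t^3+174t^2-1116t+3240 = ((1/2)t+5)(2t^4-28t^3+194t^2-888t+1512) + (58t^3-352t^2+2568t-4320)
  2t^4-28t^3+194t^2-888t+1512 = ((1/29)t-230/841)(58t^3-352t^2+2568t-4320) + ((7722/841)t^2-(30888/841)t+277992/841)
  58t^3-352t^2+2568t-4320 = ((24389/3861)t-16820/1287)((7722/841)t^2-(30888/841)t+277992/841) + (0)
Last nonzero remainder: (7722/841)t^2-(30888/841)t+277992/841. Dividing through by 7722/841 gives the monic gcd t^2-4t+36.

t^2-4t+36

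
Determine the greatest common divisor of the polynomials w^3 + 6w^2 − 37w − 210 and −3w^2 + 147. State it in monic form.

By polynomial division,
  w^3 + 6w^2 − 37w − 210 = (−(1/3)w − 2)(−3w^2 + 147) + (12w + 84)
  −3w^2 + 147 = (−(1/4)w + 7/4)(12w + 84) + (0)
Last nonzero remainder: 12w + 84. Dividing through by 12 gives the monic gcd w + 7.

w + 7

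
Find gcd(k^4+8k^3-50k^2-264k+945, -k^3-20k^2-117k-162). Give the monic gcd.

k+9

Euclidean algorithm in ℚ[k]:
  k^4+8k^3-50k^2-264k+945 = (-k+12)(-k^3-20k^2-117k-162) + (73k^2+978k+2889)
  -k^3-20k^2-117k-162 = (-(1/73)k-482/5329)(73k^2+978k+2889) + ((58800/5329)k+529200/5329)
  73k^2+978k+2889 = ((389017/58800)k+570203/19600)((58800/5329)k+529200/5329) + (0)
Last nonzero remainder: (58800/5329)k+529200/5329. Dividing through by 58800/5329 gives the monic gcd k+9.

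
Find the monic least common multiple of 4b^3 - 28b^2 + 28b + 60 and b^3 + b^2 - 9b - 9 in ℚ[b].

b^4 - 4b^3 - 14b^2 + 36b + 45

By polynomial division,
  4b^3 - 28b^2 + 28b + 60 = (4)(b^3 + b^2 - 9b - 9) + (-32b^2 + 64b + 96)
  b^3 + b^2 - 9b - 9 = (-(1/32)b - 3/32)(-32b^2 + 64b + 96) + (0)
Last nonzero remainder: -32b^2 + 64b + 96. Dividing through by -32 gives the monic gcd b^2 - 2b - 3.
Then lcm(f, g) = f·g / gcd(f, g); expanding and making the result monic gives the answer.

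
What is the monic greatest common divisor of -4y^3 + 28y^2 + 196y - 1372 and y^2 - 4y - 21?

y - 7

Euclidean algorithm in ℚ[y]:
  -4y^3 + 28y^2 + 196y - 1372 = (-4y + 12)(y^2 - 4y - 21) + (160y - 1120)
  y^2 - 4y - 21 = ((1/160)y + 3/160)(160y - 1120) + (0)
Last nonzero remainder: 160y - 1120. Dividing through by 160 gives the monic gcd y - 7.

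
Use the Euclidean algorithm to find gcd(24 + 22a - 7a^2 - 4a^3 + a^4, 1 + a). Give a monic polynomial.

Repeated division with remainder:
  a^4 - 4a^3 - 7a^2 + 22a + 24 = (a^3 - 5a^2 - 2a + 24)(a + 1) + (0)
The last nonzero remainder a + 1 is already monic.

1 + a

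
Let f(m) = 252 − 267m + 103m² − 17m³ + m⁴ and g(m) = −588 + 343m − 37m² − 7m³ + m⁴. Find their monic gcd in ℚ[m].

−84 + 61m − 14m² + m³

Apply the Euclidean algorithm:
  m⁴ − 17m³ + 103m² − 267m + 252 = (m⁴ − 7m³ − 37m² + 343m − 588) + (−10m³ + 140m² − 610m + 840)
  m⁴ − 7m³ − 37m² + 343m − 588 = (−(1/10)m − 7/10)(−10m³ + 140m² − 610m + 840) + (0)
Last nonzero remainder: −10m³ + 140m² − 610m + 840. Dividing through by −10 gives the monic gcd m³ − 14m² + 61m − 84.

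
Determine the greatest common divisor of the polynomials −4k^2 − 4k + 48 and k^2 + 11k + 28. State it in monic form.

k + 4

By polynomial division,
  −4k^2 − 4k + 48 = (−4)(k^2 + 11k + 28) + (40k + 160)
  k^2 + 11k + 28 = ((1/40)k + 7/40)(40k + 160) + (0)
Last nonzero remainder: 40k + 160. Dividing through by 40 gives the monic gcd k + 4.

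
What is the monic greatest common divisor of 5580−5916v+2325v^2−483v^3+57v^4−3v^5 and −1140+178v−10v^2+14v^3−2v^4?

30−11v+v^2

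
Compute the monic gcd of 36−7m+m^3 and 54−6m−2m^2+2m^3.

9−4m+m^2

Apply the Euclidean algorithm:
  m^3−7m+36 = (1/2)(2m^3−2m^2−6m+54) + (m^2−4m+9)
  2m^3−2m^2−6m+54 = (2m+6)(m^2−4m+9) + (0)
The last nonzero remainder m^2−4m+9 is already monic.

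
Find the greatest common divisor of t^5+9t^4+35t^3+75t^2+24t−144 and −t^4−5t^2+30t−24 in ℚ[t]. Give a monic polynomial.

t^3+2t^2+9t−12

Repeated division with remainder:
  t^5+9t^4+35t^3+75t^2+24t−144 = (−t−9)(−t^4−5t^2+30t−24) + (30t^3+60t^2+270t−360)
  −t^4−5t^2+30t−24 = (−(1/30)t+1/15)(30t^3+60t^2+270t−360) + (0)
Last nonzero remainder: 30t^3+60t^2+270t−360. Dividing through by 30 gives the monic gcd t^3+2t^2+9t−12.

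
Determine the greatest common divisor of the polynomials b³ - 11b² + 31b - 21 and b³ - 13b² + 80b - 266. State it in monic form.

Repeated division with remainder:
  b³ - 11b² + 31b - 21 = (b³ - 13b² + 80b - 266) + (2b² - 49b + 245)
  b³ - 13b² + 80b - 266 = ((1/2)b + 23/4)(2b² - 49b + 245) + ((957/4)b - 6699/4)
  2b² - 49b + 245 = ((8/957)b - 140/957)((957/4)b - 6699/4) + (0)
Last nonzero remainder: (957/4)b - 6699/4. Dividing through by 957/4 gives the monic gcd b - 7.

b - 7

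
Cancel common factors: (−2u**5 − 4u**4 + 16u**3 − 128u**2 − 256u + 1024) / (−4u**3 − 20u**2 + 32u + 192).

(u**3 − 6u**2 + 24u − 32)/(2u − 6)

Euclidean algorithm in ℚ[u]:
  −2u**5 − 4u**4 + 16u**3 − 128u**2 − 256u + 1024 = ((1/2)u**2 − (3/2)u + 15/2)(−4u**3 − 20u**2 + 32u + 192) + (−26u**2 − 208u − 416)
  −4u**3 − 20u**2 + 32u + 192 = ((2/13)u − 6/13)(−26u**2 − 208u − 416) + (0)
Last nonzero remainder: −26u**2 − 208u − 416. Dividing through by −26 gives the monic gcd u**2 + 8u + 16.
Cancel u**2 + 8u + 16 from numerator and denominator to get the reduced form.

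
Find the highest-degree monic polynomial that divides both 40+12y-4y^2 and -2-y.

2+y

Repeated division with remainder:
  -4y^2+12y+40 = (4y-20)(-y-2) + (0)
Last nonzero remainder: -y-2. Dividing through by -1 gives the monic gcd y+2.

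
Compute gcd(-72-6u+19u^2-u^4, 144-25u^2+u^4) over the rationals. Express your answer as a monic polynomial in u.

Apply the Euclidean algorithm:
  -u^4+19u^2-6u-72 = (-1)(u^4-25u^2+144) + (-6u^2-6u+72)
  u^4-25u^2+144 = (-(1/6)u^2+(1/6)u+2)(-6u^2-6u+72) + (0)
Last nonzero remainder: -6u^2-6u+72. Dividing through by -6 gives the monic gcd u^2+u-12.

-12+u+u^2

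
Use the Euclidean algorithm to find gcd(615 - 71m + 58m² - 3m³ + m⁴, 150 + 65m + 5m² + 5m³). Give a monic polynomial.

By polynomial division,
  m⁴ - 3m³ + 58m² - 71m + 615 = ((1/5)m - 4/5)(5m³ + 5m² + 65m + 150) + (49m² - 49m + 735)
  5m³ + 5m² + 65m + 150 = ((5/49)m + 10/49)(49m² - 49m + 735) + (0)
Last nonzero remainder: 49m² - 49m + 735. Dividing through by 49 gives the monic gcd m² - m + 15.

15 - m + m²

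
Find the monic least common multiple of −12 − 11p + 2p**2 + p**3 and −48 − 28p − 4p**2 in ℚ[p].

−36 − 45p − 5p**2 + 5p**3 + p**4

Repeated division with remainder:
  p**3 + 2p**2 − 11p − 12 = (−(1/4)p + 5/4)(−4p**2 − 28p − 48) + (12p + 48)
  −4p**2 − 28p − 48 = (−(1/3)p − 1)(12p + 48) + (0)
Last nonzero remainder: 12p + 48. Dividing through by 12 gives the monic gcd p + 4.
Then lcm(f, g) = f·g / gcd(f, g); expanding and making the result monic gives the answer.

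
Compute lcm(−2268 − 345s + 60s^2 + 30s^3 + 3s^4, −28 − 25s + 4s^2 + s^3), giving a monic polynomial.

By polynomial division,
  3s^4 + 30s^3 + 60s^2 − 345s − 2268 = (3s + 18)(s^3 + 4s^2 − 25s − 28) + (63s^2 + 189s − 1764)
  s^3 + 4s^2 − 25s − 28 = ((1/63)s + 1/63)(63s^2 + 189s − 1764) + (0)
Last nonzero remainder: 63s^2 + 189s − 1764. Dividing through by 63 gives the monic gcd s^2 + 3s − 28.
Then lcm(f, g) = f·g / gcd(f, g); expanding and making the result monic gives the answer.

−756 − 871s − 95s^2 + 30s^3 + 11s^4 + s^5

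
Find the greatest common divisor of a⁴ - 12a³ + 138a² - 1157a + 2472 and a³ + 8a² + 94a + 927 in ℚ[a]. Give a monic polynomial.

By polynomial division,
  a⁴ - 12a³ + 138a² - 1157a + 2472 = (a - 20)(a³ + 8a² + 94a + 927) + (204a² - 204a + 21012)
  a³ + 8a² + 94a + 927 = ((1/204)a + 3/68)(204a² - 204a + 21012) + (0)
Last nonzero remainder: 204a² - 204a + 21012. Dividing through by 204 gives the monic gcd a² - a + 103.

a² - a + 103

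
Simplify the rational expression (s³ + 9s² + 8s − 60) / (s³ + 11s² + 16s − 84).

(s + 5)/(s + 7)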